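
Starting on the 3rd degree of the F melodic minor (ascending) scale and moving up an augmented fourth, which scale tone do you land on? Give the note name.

The scale is F G Ab Bb C D E.
The 3rd degree is Ab; an augmented fourth above that is D — scale degree 6.

D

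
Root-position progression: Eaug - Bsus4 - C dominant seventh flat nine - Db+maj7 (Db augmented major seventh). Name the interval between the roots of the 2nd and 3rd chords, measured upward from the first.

The roots are B and C.
B up to C is 1 semitone, a half step narrower than a major second, so the interval is minor.

minor 2nd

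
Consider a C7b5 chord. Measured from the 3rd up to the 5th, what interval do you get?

Spelling the chord: C-E-G♭-B♭.
3rd = E; 5th = G♭.
From E to G♭: 2 semitones over a third = diminished.

diminished 3rd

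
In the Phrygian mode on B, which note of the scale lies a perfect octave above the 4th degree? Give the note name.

E

The scale is B C D E F♯ G A.
The 4th degree is E; a perfect octave above that is E — scale degree 4.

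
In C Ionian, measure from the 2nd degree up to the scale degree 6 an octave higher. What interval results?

C major: C D E F G A B.
2nd degree = D; 6th degree (up an octave) = A.
D up to A spans 12 letter names and 19 semitones — a perfect twelfth.

perfect 12th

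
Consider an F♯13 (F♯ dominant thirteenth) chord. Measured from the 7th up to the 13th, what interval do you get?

Spelling the chord: F♯–A♯–C♯–E–G♯–D♯.
So we need the interval from E up to D♯.
E up to D♯ spans 7 letter names and 11 semitones — a major seventh.

major 7th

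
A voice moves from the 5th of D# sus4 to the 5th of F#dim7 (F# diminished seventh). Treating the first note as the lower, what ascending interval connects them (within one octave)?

The 5th of D# sus4 is A#; the 5th of F#dim7 (F# diminished seventh) is C.
A# up to C is 2 semitones, a whole step narrower than a major third, so the interval is diminished.

diminished 3rd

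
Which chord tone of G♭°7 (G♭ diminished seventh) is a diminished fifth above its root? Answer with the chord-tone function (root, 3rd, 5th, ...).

5th

G♭dim7: G♭-B𝄫-D𝄫-F𝄫.
The root is G♭. A diminished fifth above G♭ is D𝄫.
D𝄫 is the chord's 5th.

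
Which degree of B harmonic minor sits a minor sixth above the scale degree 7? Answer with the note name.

F#

The scale is B C# D E F# G A#.
The scale degree 7 is A#; a minor sixth above that is F# — scale degree 5.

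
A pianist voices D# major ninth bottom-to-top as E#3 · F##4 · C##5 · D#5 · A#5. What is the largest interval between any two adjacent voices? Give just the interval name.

Adjacent intervals: E#3→F##4 = major ninth; F##4→C##5 = perfect fifth; C##5→D#5 = minor second; D#5→A#5 = perfect fifth.
The largest is E#3 to F##4, a major ninth (14 semitones).

M9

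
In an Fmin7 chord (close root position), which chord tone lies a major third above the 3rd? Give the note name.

C

F-7: F, A♭, C, E♭.
The 3rd is A♭. A major third above A♭ is C.
C is the chord's 5th.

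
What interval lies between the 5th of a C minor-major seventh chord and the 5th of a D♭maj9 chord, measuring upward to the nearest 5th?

minor 2nd

C minor-major seventh has G as its 5th, and D♭maj9 has A♭ as its 5th.
From G to A♭: 1 semitone over a second = minor.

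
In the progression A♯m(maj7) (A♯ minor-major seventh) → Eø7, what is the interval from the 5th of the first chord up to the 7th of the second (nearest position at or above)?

diminished seventh

A♯m(maj7) (A♯ minor-major seventh) has E♯ as its 5th, and Eø7 has D as its 7th.
E♯ up to D is 9 semitones, a whole step narrower than a major seventh, so the interval is diminished.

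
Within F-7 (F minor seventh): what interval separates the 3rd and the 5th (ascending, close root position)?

major 3rd

Fmin7: F–Ab–C–Eb.
So we need the interval from Ab up to C.
From Ab to C is 4 semitones, exactly the major third.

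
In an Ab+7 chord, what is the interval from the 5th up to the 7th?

Spelling the chord: Ab, C, E, Gb.
5th = E; 7th = Gb.
From E to Gb: 2 semitones over a third = diminished.

diminished 3rd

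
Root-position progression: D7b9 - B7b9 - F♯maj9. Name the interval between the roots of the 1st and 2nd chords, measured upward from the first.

major 6th

The roots are D and B.
D up to B spans 6 letter names and 9 semitones — a major sixth.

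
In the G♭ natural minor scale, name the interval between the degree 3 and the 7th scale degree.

Spelling the G♭ natural minor scale: G♭ A♭ B𝄫 C♭ D♭ E𝄫 F♭.
So we need the interval from B𝄫 up to F♭.
From B𝄫 to F♭ is 7 semitones, exactly the perfect fifth.

P5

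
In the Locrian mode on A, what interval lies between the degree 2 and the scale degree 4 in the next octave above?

Spelling the Locrian mode on A: A Bb C D Eb F G.
So we need the interval from Bb up to D.
From Bb to D is 16 semitones, exactly the major tenth.

major 10th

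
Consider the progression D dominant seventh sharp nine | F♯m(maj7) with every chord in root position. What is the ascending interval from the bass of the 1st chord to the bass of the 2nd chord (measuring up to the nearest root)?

major third

The roots are D and F♯.
Counting 3 letters and 4 half steps from D gives a major third.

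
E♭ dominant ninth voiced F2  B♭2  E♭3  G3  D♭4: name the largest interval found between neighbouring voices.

Adjacent intervals: F2→B♭2 = perfect fourth; B♭2→E♭3 = perfect fourth; E♭3→G3 = major third; G3→D♭4 = diminished fifth.
The largest is G3 to D♭4, a diminished fifth (6 semitones).

diminished fifth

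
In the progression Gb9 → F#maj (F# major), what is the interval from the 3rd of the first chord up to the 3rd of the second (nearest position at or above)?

augmented 7th

Gb9 has Bb as its 3rd, and F#maj (F# major) has A# as its 3rd.
7 letter names make it a seventh; at 12 semitones (a half step wider than major) the quality is augmented.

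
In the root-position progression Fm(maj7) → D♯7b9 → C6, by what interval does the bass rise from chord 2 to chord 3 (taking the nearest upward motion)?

The roots are D♯ and C.
From D♯ to C: 9 semitones over a seventh = diminished.

diminished seventh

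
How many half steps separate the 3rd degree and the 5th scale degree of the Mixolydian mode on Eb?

The scale is Eb F G Ab Bb C Db.
G up to Bb is a minor third — 3 semitones.

3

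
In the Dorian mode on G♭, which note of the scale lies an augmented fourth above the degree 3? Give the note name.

The scale is G♭ A♭ B𝄫 C♭ D♭ E♭ F♭.
The degree 3 is B𝄫; an augmented fourth above that is E♭ — scale degree 6.

Eb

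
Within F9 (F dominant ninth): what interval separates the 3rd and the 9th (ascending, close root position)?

F dominant ninth: F-A-C-Eb-G.
So we need the interval from A up to G.
7 letter names make it a seventh; at 10 semitones (a half step narrower than major) the quality is minor.

minor seventh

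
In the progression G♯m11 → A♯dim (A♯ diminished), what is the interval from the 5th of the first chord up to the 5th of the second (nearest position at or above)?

minor 2nd

G♯m11 has D♯ as its 5th, and A♯dim (A♯ diminished) has E as its 5th.
2 letter names make it a second; at 1 semitone (a half step narrower than major) the quality is minor.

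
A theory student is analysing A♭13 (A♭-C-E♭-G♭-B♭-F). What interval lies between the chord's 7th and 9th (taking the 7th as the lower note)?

That puts G♭ below B♭.
From G♭ to B♭ is 4 semitones, exactly the major third.

major 3rd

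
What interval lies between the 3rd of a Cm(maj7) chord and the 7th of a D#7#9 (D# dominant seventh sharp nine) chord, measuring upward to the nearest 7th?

augmented sixth

Cm(maj7) has Eb as its 3rd, and D#7#9 (D# dominant seventh sharp nine) has C# as its 7th.
Eb up to C# is 10 semitones, a half step wider than a major sixth, so the interval is augmented.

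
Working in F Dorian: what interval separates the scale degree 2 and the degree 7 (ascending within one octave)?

minor sixth

F dorian: F G Ab Bb C D Eb.
Scale degree 2 = G; degree 7 = Eb.
G up to Eb is 8 semitones, a half step narrower than a major sixth, so the interval is minor.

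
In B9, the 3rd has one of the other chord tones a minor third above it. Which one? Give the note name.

B9: B D# F# A C#.
The 3rd is D#. A minor third above D# is F#.
F# is the chord's 5th.

F#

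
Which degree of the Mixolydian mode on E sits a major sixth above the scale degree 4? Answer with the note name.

F#

The scale is E F♯ G♯ A B C♯ D.
The scale degree 4 is A; a major sixth above that is F♯ — scale degree 2.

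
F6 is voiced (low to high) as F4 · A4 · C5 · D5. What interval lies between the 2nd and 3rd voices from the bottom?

minor 3rd

Those voices are A4 and C5.
From A to C: 3 semitones over a third = minor.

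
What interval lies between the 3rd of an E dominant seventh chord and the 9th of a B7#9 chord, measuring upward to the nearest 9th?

The 3rd of E dominant seventh is G#; the 9th of B7#9 is C##.
G# up to C## is 6 semitones, a half step wider than a perfect fourth, so the interval is augmented.

augmented fourth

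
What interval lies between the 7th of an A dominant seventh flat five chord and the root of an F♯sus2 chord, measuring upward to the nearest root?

M7

A dominant seventh flat five has G as its 7th, and F♯sus2 has F♯ as its root.
G up to F♯ spans 7 letter names and 11 semitones — a major seventh.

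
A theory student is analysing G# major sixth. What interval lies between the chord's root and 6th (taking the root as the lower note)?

major sixth

G#6 is spelled G# B# D# E#.
Root = G#; 6th = E#.
Counting 6 letters and 9 half steps from G# gives a major sixth.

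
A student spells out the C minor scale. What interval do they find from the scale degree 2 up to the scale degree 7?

The scale runs C D Eb F G Ab Bb.
So we need the interval from D up to Bb.
From D to Bb: 8 semitones over a sixth = minor.

minor sixth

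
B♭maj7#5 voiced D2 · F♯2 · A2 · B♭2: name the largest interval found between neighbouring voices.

Adjacent intervals: D2→F♯2 = major third; F♯2→A2 = minor third; A2→B♭2 = minor second.
The largest is D2 to F♯2, a major third (4 semitones).

major third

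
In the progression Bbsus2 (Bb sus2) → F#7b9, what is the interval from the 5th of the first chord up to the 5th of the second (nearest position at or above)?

Bbsus2 (Bb sus2) has F as its 5th, and F#7b9 has C# as its 5th.
F up to C# is 8 semitones, a half step wider than a perfect fifth, so the interval is augmented.

augmented fifth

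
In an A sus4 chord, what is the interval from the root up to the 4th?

The chord tones of Asus4 are A D E.
Root = A; 4th = D.
From A to D is 5 semitones, exactly the perfect fourth.

perfect 4th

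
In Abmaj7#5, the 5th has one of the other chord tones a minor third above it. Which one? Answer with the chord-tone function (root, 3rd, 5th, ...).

Abmaj7#5 is spelled Ab, C, E, G.
The 5th is E. A minor third above E is G.
G is the chord's 7th.

7th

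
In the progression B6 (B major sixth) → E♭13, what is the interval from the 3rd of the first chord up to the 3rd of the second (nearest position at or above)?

diminished fourth

The 3rd of B6 (B major sixth) is D♯; the 3rd of E♭13 is G.
4 letter names make it a fourth; at 4 semitones (a half step narrower than perfect) the quality is diminished.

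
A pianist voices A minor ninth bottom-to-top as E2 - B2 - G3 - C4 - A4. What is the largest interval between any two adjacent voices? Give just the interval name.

Adjacent intervals: E2→B2 = perfect fifth; B2→G3 = minor sixth; G3→C4 = perfect fourth; C4→A4 = major sixth.
The largest is C4 to A4, a major sixth (9 semitones).

major sixth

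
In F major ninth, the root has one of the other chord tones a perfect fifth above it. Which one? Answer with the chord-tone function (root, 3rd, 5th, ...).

Spelling the chord: F A C E G.
The root is F. A perfect fifth above F is C.
C is the chord's 5th.

5th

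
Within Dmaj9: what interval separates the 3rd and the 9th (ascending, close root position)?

minor 7th

The chord tones of D major ninth are D, F#, A, C#, E.
So we need the interval from F# up to E.
From F# to E: 10 semitones over a seventh = minor.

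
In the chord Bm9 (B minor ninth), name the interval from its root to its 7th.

B minor ninth is spelled B, D, F#, A, C#.
So we need the interval from B up to A.
From B to A: 10 semitones over a seventh = minor.

minor seventh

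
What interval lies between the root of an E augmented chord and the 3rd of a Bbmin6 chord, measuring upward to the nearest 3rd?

The root of E augmented is E; the 3rd of Bbmin6 is Db.
From E to Db: 9 semitones over a seventh = diminished.

diminished seventh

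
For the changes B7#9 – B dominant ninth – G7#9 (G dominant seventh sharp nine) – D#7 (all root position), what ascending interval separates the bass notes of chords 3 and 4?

The roots are G and D#.
5 letter names make it a fifth; at 8 semitones (a half step wider than perfect) the quality is augmented.

A5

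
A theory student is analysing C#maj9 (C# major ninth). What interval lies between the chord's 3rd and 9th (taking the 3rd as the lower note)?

The chord tones of C# major ninth are C#-E#-G#-B#-D#.
That puts E# below D#.
From E# to D#: 10 semitones over a seventh = minor.

minor seventh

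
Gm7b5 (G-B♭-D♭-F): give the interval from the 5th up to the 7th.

So we need the interval from D♭ up to F.
Counting 3 letters and 4 half steps from D♭ gives a major third.

major third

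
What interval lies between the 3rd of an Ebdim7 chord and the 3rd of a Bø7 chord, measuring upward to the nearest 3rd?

augmented 5th

The 3rd of Ebdim7 is Gb; the 3rd of Bø7 is D.
From Gb to D: 8 semitones over a fifth = augmented.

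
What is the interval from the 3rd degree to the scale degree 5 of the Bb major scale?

The scale runs Bb C D Eb F G A.
3rd degree = D; scale degree 5 = F.
3 letter names make it a third; at 3 semitones (a half step narrower than major) the quality is minor.

minor third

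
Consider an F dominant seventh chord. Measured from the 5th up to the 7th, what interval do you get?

The chord tones of F7 (F dominant seventh) are F, A, C, Eb.
The 5th is C and the 7th is Eb.
3 letter names make it a third; at 3 semitones (a half step narrower than major) the quality is minor.

minor third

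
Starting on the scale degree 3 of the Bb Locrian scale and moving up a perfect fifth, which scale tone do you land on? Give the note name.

Ab

The scale is Bb Cb Db Eb Fb Gb Ab.
The scale degree 3 is Db; a perfect fifth above that is Ab — scale degree 7.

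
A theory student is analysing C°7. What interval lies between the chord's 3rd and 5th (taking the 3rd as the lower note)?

The chord tones of C°7 are C, E♭, G♭, B𝄫.
That puts E♭ below G♭.
From E♭ to G♭: 3 semitones over a third = minor.

minor third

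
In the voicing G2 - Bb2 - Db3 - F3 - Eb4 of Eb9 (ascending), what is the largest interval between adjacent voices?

minor 7th

Adjacent intervals: G2→Bb2 = minor third; Bb2→Db3 = minor third; Db3→F3 = major third; F3→Eb4 = minor seventh.
The largest is F3 to Eb4, a minor seventh (10 semitones).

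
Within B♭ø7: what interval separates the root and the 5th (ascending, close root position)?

diminished 5th

The chord tones of B♭ø7 (B♭ half-diminished seventh) are B♭, D♭, F♭, A♭.
The root is B♭ and the 5th is F♭.
5 letter names make it a fifth; at 6 semitones (a half step narrower than perfect) the quality is diminished.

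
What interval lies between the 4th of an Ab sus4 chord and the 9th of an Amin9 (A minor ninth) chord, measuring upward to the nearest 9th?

augmented 6th

The 4th of Ab sus4 is Db; the 9th of Amin9 (A minor ninth) is B.
From Db to B: 10 semitones over a sixth = augmented.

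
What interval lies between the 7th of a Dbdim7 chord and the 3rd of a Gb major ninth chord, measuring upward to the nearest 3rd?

The 7th of Dbdim7 is Cbb; the 3rd of Gb major ninth is Bb.
Cbb up to Bb is 12 semitones, a half step wider than a major seventh, so the interval is augmented.

augmented seventh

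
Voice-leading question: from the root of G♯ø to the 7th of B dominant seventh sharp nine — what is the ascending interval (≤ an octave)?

G♯ø has G♯ as its root, and B dominant seventh sharp nine has A as its 7th.
G♯ up to A is 1 semitone, a half step narrower than a major second, so the interval is minor.

minor second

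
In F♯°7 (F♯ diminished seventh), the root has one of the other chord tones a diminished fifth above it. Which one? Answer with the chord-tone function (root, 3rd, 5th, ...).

5th

F♯°7 (F♯ diminished seventh) is spelled F♯-A-C-E♭.
The root is F♯. A diminished fifth above F♯ is C.
C is the chord's 5th.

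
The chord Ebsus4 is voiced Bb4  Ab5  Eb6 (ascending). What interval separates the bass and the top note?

The outer voices are Bb4 and Eb6.
From Bb to Eb is 17 semitones, exactly the perfect eleventh.

perfect eleventh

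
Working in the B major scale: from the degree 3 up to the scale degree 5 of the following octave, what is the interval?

minor tenth

Spelling the B major scale: B C♯ D♯ E F♯ G♯ A♯.
The degree 3 is D♯ and the 5th scale degree (up an octave) is F♯.
From D♯ to F♯: 15 semitones over a tenth = minor.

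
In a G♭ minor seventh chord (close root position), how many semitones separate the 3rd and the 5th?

G♭m7 (G♭ minor seventh) is spelled G♭, B𝄫, D♭, F♭.
B𝄫 to D♭ is a major third: 4 semitones.

4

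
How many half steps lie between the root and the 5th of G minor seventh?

The chord tones of G-7 (G minor seventh) are G-Bb-D-F.
G to D is a perfect fifth: 7 semitones.

7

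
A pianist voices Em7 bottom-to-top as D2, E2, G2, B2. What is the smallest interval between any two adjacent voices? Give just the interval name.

Adjacent intervals: D2→E2 = major second; E2→G2 = minor third; G2→B2 = major third.
The smallest is D2 to E2, a major second (2 semitones).

major second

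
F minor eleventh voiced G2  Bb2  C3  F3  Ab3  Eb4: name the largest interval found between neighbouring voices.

Adjacent intervals: G2→Bb2 = minor third; Bb2→C3 = major second; C3→F3 = perfect fourth; F3→Ab3 = minor third; Ab3→Eb4 = perfect fifth.
The largest is Ab3 to Eb4, a perfect fifth (7 semitones).

perfect fifth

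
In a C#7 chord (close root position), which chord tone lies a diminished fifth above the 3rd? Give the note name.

C#7 (C# dominant seventh): C# E# G# B.
The 3rd is E#. A diminished fifth above E# is B.
B is the chord's 7th.

B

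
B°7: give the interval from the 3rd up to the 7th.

diminished fifth

B diminished seventh: B-D-F-A♭.
The 3rd is D and the 7th is A♭.
From D to A♭: 6 semitones over a fifth = diminished.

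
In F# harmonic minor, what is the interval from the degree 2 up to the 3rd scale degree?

minor second

The scale runs F# G# A B C# D E#.
That puts G# below A.
2 letter names make it a second; at 1 semitone (a half step narrower than major) the quality is minor.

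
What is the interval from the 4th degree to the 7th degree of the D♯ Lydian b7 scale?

diminished fourth

The scale runs D♯ E♯ F𝄪 G𝄪 A♯ B♯ C♯.
4th degree = G𝄪; scale degree 7 = C♯.
G𝄪 up to C♯ is 4 semitones, a half step narrower than a perfect fourth, so the interval is diminished.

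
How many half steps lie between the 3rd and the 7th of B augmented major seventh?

7

B augmented major seventh: B D# F## A#.
D# to A# is a perfect fifth: 7 semitones.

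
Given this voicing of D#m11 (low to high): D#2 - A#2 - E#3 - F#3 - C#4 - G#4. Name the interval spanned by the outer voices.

P18

The outer voices are D#2 and G#4.
From D# to G# is 29 semitones, exactly the perfect 18th.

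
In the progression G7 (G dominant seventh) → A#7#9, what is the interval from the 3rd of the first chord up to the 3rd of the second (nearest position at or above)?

A2

The 3rd of G7 (G dominant seventh) is B; the 3rd of A#7#9 is C##.
2 letter names make it a second; at 3 semitones (a half step wider than major) the quality is augmented.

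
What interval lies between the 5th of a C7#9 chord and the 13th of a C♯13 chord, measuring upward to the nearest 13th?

augmented second

The 5th of C7#9 is G; the 13th of C♯13 is A♯.
2 letter names make it a second; at 3 semitones (a half step wider than major) the quality is augmented.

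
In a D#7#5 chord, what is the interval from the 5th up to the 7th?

D# augmented seventh is spelled D# F## A## C#.
So we need the interval from A## up to C#.
3 letter names make it a third; at 2 semitones (a whole step narrower than major) the quality is diminished.

diminished third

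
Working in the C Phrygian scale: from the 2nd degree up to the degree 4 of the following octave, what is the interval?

major tenth

The scale runs C Db Eb F G Ab Bb.
That puts Db below F.
Db up to F spans 10 letter names and 16 semitones — a major tenth.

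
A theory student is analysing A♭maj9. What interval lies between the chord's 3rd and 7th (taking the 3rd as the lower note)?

perfect fifth

Spelling the chord: A♭-C-E♭-G-B♭.
That puts C below G.
C up to G spans 5 letter names and 7 semitones — a perfect fifth.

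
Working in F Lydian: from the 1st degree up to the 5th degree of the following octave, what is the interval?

perfect 12th

Spelling F Lydian: F G A B C D E.
That puts F below C.
F up to C spans 12 letter names and 19 semitones — a perfect twelfth.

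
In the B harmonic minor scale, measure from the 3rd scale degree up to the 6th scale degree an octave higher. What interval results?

Spelling the B harmonic minor scale: B C# D E F# G A#.
3rd scale degree = D; 6th degree (up an octave) = G.
D up to G spans 11 letter names and 17 semitones — a perfect eleventh.

perfect eleventh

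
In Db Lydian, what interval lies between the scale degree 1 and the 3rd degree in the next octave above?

Db lydian: Db Eb F G Ab Bb C.
Scale degree 1 = Db; degree 3 (up an octave) = F.
Counting 10 letters and 16 half steps from Db gives a major tenth.

major 10th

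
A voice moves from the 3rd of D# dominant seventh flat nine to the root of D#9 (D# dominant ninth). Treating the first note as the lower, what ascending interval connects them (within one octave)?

minor 6th

D# dominant seventh flat nine has F## as its 3rd, and D#9 (D# dominant ninth) has D# as its root.
F## up to D# is 8 semitones, a half step narrower than a major sixth, so the interval is minor.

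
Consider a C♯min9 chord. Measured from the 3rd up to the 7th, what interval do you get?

The chord tones of C♯m9 (C♯ minor ninth) are C♯–E–G♯–B–D♯.
That puts E below B.
Counting 5 letters and 7 half steps from E gives a perfect fifth.

P5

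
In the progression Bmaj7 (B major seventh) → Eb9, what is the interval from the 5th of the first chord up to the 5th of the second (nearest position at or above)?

diminished fourth

Bmaj7 (B major seventh) has F# as its 5th, and Eb9 has Bb as its 5th.
4 letter names make it a fourth; at 4 semitones (a half step narrower than perfect) the quality is diminished.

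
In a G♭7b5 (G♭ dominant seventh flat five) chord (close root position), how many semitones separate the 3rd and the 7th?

Spelling the chord: G♭-B♭-D𝄫-F♭.
B♭ to F♭ is a diminished fifth: 6 semitones.

6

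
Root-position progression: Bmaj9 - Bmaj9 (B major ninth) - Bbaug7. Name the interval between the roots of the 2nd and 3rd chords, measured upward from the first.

diminished octave

The roots are B and Bb.
From B to Bb: 11 semitones over an octave = diminished.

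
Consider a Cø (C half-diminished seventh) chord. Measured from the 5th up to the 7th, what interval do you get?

major third

The chord tones of Cm7b5 are C, E♭, G♭, B♭.
So we need the interval from G♭ up to B♭.
Counting 3 letters and 4 half steps from G♭ gives a major third.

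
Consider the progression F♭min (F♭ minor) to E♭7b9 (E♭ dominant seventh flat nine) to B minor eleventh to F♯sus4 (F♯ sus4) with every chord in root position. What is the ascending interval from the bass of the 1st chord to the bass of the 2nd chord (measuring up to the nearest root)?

major seventh

The roots are F♭ and E♭.
From F♭ to E♭ is 11 semitones, exactly the major seventh.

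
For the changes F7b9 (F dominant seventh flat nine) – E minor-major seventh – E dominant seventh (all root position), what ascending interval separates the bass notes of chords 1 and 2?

M7

The roots are F and E.
From F to E is 11 semitones, exactly the major seventh.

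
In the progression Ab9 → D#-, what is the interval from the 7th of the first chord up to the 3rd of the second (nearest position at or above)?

The 7th of Ab9 is Gb; the 3rd of D#- is F#.
7 letter names make it a seventh; at 12 semitones (a half step wider than major) the quality is augmented.

augmented 7th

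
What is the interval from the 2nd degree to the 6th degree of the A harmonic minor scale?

diminished fifth

A harmonic minor: A B C D E F G♯.
So we need the interval from B up to F.
B up to F is 6 semitones, a half step narrower than a perfect fifth, so the interval is diminished.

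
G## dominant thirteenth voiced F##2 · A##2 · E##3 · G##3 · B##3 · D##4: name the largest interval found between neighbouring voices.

perfect fifth

Adjacent intervals: F##2→A##2 = major third; A##2→E##3 = perfect fifth; E##3→G##3 = minor third; G##3→B##3 = major third; B##3→D##4 = minor third.
The largest is A##2 to E##3, a perfect fifth (7 semitones).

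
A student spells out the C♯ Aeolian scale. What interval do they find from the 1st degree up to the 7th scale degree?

C♯ natural minor: C♯ D♯ E F♯ G♯ A B.
That puts C♯ below B.
7 letter names make it a seventh; at 10 semitones (a half step narrower than major) the quality is minor.

minor seventh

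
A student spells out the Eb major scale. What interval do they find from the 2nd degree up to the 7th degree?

major sixth

Spelling the Eb major scale: Eb F G Ab Bb C D.
That puts F below D.
Counting 6 letters and 9 half steps from F gives a major sixth.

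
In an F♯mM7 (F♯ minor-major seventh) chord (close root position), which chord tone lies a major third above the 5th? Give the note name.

E#

F♯mM7 is spelled F♯-A-C♯-E♯.
The 5th is C♯. A major third above C♯ is E♯.
E♯ is the chord's 7th.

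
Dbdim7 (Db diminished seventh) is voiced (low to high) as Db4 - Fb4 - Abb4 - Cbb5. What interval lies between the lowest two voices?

Those voices are Db4 and Fb4.
3 letter names make it a third; at 3 semitones (a half step narrower than major) the quality is minor.

minor 3rd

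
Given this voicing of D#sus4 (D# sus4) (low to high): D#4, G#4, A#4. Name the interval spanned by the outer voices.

The outer voices are D#4 and A#4.
From D# to A# is 7 semitones, exactly the perfect fifth.

P5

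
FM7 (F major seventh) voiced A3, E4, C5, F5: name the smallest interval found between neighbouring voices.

perfect fourth

Adjacent intervals: A3→E4 = perfect fifth; E4→C5 = minor sixth; C5→F5 = perfect fourth.
The smallest is C5 to F5, a perfect fourth (5 semitones).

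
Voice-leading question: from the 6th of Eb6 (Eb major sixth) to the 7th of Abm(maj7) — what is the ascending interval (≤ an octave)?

P5

Eb6 (Eb major sixth) has C as its 6th, and Abm(maj7) has G as its 7th.
C up to G spans 5 letter names and 7 semitones — a perfect fifth.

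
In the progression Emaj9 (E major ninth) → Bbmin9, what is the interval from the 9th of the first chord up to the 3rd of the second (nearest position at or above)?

Emaj9 (E major ninth) has F# as its 9th, and Bbmin9 has Db as its 3rd.
From F# to Db: 7 semitones over a sixth = diminished.

diminished sixth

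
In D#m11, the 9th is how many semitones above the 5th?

7

Spelling the chord: D#, F#, A#, C#, E#, G#.
A# to E# is a perfect fifth: 7 semitones.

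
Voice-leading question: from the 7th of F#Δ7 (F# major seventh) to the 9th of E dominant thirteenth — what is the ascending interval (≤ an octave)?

The 7th of F#Δ7 (F# major seventh) is E#; the 9th of E dominant thirteenth is F#.
E# up to F# is 1 semitone, a half step narrower than a major second, so the interval is minor.

minor second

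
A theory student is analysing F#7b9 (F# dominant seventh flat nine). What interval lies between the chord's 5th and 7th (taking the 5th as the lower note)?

F# dominant seventh flat nine is spelled F#–A#–C#–E–G.
So we need the interval from C# up to E.
C# up to E is 3 semitones, a half step narrower than a major third, so the interval is minor.

minor third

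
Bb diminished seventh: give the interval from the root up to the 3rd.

Bb°7 (Bb diminished seventh) is spelled Bb-Db-Fb-Abb.
The root is Bb and the 3rd is Db.
3 letter names make it a third; at 3 semitones (a half step narrower than major) the quality is minor.

minor third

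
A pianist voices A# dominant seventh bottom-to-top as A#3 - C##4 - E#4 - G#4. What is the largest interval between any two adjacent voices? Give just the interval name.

major third

Adjacent intervals: A#3→C##4 = major third; C##4→E#4 = minor third; E#4→G#4 = minor third.
The largest is A#3 to C##4, a major third (4 semitones).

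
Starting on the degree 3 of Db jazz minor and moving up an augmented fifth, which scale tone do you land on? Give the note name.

The scale is Db Eb Fb Gb Ab Bb C.
The degree 3 is Fb; an augmented fifth above that is C — scale degree 7.

C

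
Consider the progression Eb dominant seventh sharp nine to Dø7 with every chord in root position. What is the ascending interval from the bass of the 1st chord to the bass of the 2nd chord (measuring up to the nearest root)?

The roots are Eb and D.
Eb up to D spans 7 letter names and 11 semitones — a major seventh.

major seventh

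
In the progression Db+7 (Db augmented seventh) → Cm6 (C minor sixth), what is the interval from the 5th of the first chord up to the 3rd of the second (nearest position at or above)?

diminished fifth

The 5th of Db+7 (Db augmented seventh) is A; the 3rd of Cm6 (C minor sixth) is Eb.
A up to Eb is 6 semitones, a half step narrower than a perfect fifth, so the interval is diminished.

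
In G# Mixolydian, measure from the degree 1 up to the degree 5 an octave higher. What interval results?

perfect 12th

Spelling G# Mixolydian: G# A# B# C# D# E# F#.
The degree 1 is G# and the 5th scale degree (up an octave) is D#.
From G# to D# is 19 semitones, exactly the perfect twelfth.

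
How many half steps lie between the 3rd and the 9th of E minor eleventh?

11

The chord tones of Em11 are E–G–B–D–F#–A.
G to F# is a major seventh: 11 semitones.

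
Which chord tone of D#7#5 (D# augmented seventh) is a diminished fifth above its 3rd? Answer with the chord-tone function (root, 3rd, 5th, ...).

7th

Spelling the chord: D#–F##–A##–C#.
The 3rd is F##. A diminished fifth above F## is C#.
C# is the chord's 7th.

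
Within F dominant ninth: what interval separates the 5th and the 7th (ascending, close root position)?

minor third

F dominant ninth is spelled F-A-C-Eb-G.
So we need the interval from C up to Eb.
From C to Eb: 3 semitones over a third = minor.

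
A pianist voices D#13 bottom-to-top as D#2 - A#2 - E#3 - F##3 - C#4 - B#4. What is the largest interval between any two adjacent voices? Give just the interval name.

major seventh

Adjacent intervals: D#2→A#2 = perfect fifth; A#2→E#3 = perfect fifth; E#3→F##3 = major second; F##3→C#4 = diminished fifth; C#4→B#4 = major seventh.
The largest is C#4 to B#4, a major seventh (11 semitones).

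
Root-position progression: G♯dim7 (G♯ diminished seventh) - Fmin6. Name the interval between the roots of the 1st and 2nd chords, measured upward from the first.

The roots are G♯ and F.
From G♯ to F: 9 semitones over a seventh = diminished.

diminished seventh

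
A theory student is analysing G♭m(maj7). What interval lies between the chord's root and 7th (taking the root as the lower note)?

major seventh

G♭m(maj7) (G♭ minor-major seventh): G♭-B𝄫-D♭-F.
That puts G♭ below F.
From G♭ to F is 11 semitones, exactly the major seventh.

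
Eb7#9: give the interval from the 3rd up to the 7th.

diminished fifth

Spelling the chord: Eb G Bb Db F#.
That puts G below Db.
G up to Db is 6 semitones, a half step narrower than a perfect fifth, so the interval is diminished.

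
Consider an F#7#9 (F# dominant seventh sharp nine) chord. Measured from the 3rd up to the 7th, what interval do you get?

diminished 5th

F#7#9: F#–A#–C#–E–G##.
The 3rd is A# and the 7th is E.
A# up to E is 6 semitones, a half step narrower than a perfect fifth, so the interval is diminished.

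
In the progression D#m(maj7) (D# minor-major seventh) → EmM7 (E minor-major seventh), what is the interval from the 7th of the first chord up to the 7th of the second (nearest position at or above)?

m2

D#m(maj7) (D# minor-major seventh) has C## as its 7th, and EmM7 (E minor-major seventh) has D# as its 7th.
2 letter names make it a second; at 1 semitone (a half step narrower than major) the quality is minor.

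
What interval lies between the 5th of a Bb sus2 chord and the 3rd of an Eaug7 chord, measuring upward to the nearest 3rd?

The 5th of Bb sus2 is F; the 3rd of Eaug7 is G#.
2 letter names make it a second; at 3 semitones (a half step wider than major) the quality is augmented.

augmented 2nd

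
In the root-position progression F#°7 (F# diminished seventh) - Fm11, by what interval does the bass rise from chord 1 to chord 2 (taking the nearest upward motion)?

diminished 8th

The roots are F# and F.
F# up to F is 11 semitones, a half step narrower than a perfect octave, so the interval is diminished.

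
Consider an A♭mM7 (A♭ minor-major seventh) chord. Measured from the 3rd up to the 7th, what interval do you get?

The chord tones of A♭mM7 are A♭, C♭, E♭, G.
The 3rd is C♭ and the 7th is G.
5 letter names make it a fifth; at 8 semitones (a half step wider than perfect) the quality is augmented.

augmented fifth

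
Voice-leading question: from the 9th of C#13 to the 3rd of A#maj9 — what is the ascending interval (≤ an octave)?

major 7th

C#13 has D# as its 9th, and A#maj9 has C## as its 3rd.
D# up to C## spans 7 letter names and 11 semitones — a major seventh.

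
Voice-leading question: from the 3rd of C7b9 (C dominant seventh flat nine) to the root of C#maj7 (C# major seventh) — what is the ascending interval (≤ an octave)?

major sixth

C7b9 (C dominant seventh flat nine) has E as its 3rd, and C#maj7 (C# major seventh) has C# as its root.
Counting 6 letters and 9 half steps from E gives a major sixth.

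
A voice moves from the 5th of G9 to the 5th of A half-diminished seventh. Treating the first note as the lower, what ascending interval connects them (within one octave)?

m2

The 5th of G9 is D; the 5th of A half-diminished seventh is Eb.
From D to Eb: 1 semitone over a second = minor.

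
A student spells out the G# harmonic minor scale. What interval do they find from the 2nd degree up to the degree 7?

major sixth

The scale runs G# A# B C# D# E F##.
The 2nd degree is A# and the scale degree 7 is F##.
Counting 6 letters and 9 half steps from A# gives a major sixth.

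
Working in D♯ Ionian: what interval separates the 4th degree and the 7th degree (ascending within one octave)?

The scale runs D♯ E♯ F𝄪 G♯ A♯ B♯ C𝄪.
The 4th degree is G♯ and the scale degree 7 is C𝄪.
From G♯ to C𝄪: 6 semitones over a fourth = augmented.

augmented fourth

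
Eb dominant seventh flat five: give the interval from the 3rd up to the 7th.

The chord tones of Eb7b5 are Eb–G–Bbb–Db.
So we need the interval from G up to Db.
G up to Db is 6 semitones, a half step narrower than a perfect fifth, so the interval is diminished.
That tritone between 3rd and 7th is what gives the dominant seventh its pull toward resolution.

diminished 5th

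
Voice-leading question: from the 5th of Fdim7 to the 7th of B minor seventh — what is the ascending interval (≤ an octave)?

augmented 6th

Fdim7 has C♭ as its 5th, and B minor seventh has A as its 7th.
From C♭ to A: 10 semitones over a sixth = augmented.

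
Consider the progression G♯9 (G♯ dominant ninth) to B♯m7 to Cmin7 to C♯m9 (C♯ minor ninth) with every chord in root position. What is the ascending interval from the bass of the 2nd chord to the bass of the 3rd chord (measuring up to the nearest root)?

diminished 2nd

The roots are B♯ and C.
B♯ up to C is 0 semitones, a whole step narrower than a major second, so the interval is diminished.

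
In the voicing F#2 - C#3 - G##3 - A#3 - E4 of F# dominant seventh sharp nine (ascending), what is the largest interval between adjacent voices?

Adjacent intervals: F#2→C#3 = perfect fifth; C#3→G##3 = augmented fifth; G##3→A#3 = minor second; A#3→E4 = diminished fifth.
The largest is C#3 to G##3, an augmented fifth (8 semitones).

A5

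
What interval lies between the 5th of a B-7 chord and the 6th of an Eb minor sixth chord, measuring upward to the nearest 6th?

The 5th of B-7 is F#; the 6th of Eb minor sixth is C.
From F# to C: 6 semitones over a fifth = diminished.

diminished fifth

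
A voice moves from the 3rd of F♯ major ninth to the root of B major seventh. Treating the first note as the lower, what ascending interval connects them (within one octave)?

The 3rd of F♯ major ninth is A♯; the root of B major seventh is B.
2 letter names make it a second; at 1 semitone (a half step narrower than major) the quality is minor.

minor second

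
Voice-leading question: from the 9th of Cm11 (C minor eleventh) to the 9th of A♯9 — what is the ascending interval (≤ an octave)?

augmented sixth

Cm11 (C minor eleventh) has D as its 9th, and A♯9 has B♯ as its 9th.
6 letter names make it a sixth; at 10 semitones (a half step wider than major) the quality is augmented.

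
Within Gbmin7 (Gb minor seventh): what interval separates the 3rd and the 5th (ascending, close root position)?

Gb minor seventh is spelled Gb–Bbb–Db–Fb.
That puts Bbb below Db.
Counting 3 letters and 4 half steps from Bbb gives a major third.

major 3rd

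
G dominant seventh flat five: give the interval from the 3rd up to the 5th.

d3

G7b5 (G dominant seventh flat five): G–B–D♭–F.
So we need the interval from B up to D♭.
From B to D♭: 2 semitones over a third = diminished.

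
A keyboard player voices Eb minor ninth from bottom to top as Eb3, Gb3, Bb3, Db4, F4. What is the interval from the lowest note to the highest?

The outer voices are Eb3 and F4.
From Eb to F is 14 semitones, exactly the major ninth.

major ninth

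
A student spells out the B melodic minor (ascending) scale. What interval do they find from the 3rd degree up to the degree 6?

Spelling the B melodic minor (ascending) scale: B C# D E F# G# A#.
The 3rd degree is D and the degree 6 is G#.
From D to G#: 6 semitones over a fourth = augmented.

augmented fourth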